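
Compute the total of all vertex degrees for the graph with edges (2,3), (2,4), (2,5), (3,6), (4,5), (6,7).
12 (handshake: sum of degrees = 2|E| = 2 x 6 = 12)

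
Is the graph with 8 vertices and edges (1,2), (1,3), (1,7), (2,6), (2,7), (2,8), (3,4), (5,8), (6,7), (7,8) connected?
Yes (BFS from 1 visits [1, 2, 3, 7, 6, 8, 4, 5] — all 8 vertices reached)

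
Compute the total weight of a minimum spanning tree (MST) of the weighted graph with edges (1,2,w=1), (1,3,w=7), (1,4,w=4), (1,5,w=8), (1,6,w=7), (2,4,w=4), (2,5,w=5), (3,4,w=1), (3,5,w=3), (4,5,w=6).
16 (MST edges: (1,2,w=1), (1,4,w=4), (1,6,w=7), (3,4,w=1), (3,5,w=3); sum of weights 1 + 4 + 7 + 1 + 3 = 16)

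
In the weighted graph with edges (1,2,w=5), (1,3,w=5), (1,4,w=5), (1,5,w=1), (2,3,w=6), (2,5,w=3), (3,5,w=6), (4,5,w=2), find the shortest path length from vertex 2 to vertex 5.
3 (path: 2 -> 5; weights 3 = 3)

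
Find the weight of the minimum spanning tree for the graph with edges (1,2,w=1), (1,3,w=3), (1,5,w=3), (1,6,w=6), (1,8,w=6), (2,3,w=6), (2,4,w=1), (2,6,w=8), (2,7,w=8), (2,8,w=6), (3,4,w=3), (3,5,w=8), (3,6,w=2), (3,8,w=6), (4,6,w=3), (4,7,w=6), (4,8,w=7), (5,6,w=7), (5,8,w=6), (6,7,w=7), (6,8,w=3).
19 (MST edges: (1,2,w=1), (1,3,w=3), (1,5,w=3), (2,4,w=1), (3,6,w=2), (4,7,w=6), (6,8,w=3); sum of weights 1 + 3 + 3 + 1 + 2 + 6 + 3 = 19)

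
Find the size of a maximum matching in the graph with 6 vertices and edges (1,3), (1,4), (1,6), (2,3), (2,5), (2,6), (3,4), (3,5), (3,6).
3 (matching: (1,4), (2,6), (3,5); upper bound floor(n/2) = floor(6/2) = 3)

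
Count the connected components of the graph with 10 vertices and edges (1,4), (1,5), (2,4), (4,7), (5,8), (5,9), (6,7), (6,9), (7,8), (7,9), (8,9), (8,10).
2 (components: {1, 2, 4, 5, 6, 7, 8, 9, 10}, {3})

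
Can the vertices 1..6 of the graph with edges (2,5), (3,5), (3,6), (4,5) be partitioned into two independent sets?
Yes. Partition: {1, 2, 3, 4}, {5, 6}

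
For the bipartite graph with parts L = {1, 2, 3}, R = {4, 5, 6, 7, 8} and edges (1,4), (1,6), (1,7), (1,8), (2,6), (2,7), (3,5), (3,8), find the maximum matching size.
3 (matching: (1,6), (2,7), (3,8); upper bound min(|L|,|R|) = min(3,5) = 3)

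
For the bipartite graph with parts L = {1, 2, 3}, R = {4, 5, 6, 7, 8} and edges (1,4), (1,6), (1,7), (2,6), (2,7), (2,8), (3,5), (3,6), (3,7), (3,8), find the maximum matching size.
3 (matching: (1,7), (2,8), (3,6); upper bound min(|L|,|R|) = min(3,5) = 3)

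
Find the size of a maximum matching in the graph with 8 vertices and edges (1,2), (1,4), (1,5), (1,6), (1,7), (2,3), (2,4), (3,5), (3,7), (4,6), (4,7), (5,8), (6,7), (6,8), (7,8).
4 (matching: (1,7), (2,3), (4,6), (5,8); upper bound floor(n/2) = floor(8/2) = 4)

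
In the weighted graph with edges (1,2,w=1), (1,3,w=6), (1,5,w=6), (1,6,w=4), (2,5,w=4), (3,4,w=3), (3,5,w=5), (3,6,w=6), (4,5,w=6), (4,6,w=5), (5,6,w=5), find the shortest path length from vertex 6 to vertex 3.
6 (path: 6 -> 3; weights 6 = 6)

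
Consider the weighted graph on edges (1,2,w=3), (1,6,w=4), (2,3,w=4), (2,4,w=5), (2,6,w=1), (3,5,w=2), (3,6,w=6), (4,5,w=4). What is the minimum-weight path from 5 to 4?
4 (path: 5 -> 4; weights 4 = 4)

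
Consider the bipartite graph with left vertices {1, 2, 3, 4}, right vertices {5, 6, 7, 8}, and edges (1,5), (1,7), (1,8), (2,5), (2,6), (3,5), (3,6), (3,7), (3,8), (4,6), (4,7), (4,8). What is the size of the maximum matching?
4 (matching: (1,8), (2,6), (3,5), (4,7); upper bound min(|L|,|R|) = min(4,4) = 4)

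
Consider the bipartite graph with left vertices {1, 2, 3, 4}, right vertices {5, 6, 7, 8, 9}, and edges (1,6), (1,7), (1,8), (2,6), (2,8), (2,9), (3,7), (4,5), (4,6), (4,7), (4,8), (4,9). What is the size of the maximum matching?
4 (matching: (1,8), (2,9), (3,7), (4,6); upper bound min(|L|,|R|) = min(4,5) = 4)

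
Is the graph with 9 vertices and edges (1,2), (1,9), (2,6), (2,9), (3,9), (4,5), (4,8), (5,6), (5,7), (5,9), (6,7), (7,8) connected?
Yes (BFS from 1 visits [1, 2, 9, 6, 3, 5, 7, 4, 8] — all 9 vertices reached)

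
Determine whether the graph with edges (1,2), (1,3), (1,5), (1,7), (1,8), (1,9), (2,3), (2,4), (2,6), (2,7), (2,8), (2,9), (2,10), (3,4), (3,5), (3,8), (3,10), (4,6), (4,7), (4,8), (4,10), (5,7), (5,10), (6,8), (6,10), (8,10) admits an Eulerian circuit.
Yes (the graph is connected and all 10 vertices have even degree)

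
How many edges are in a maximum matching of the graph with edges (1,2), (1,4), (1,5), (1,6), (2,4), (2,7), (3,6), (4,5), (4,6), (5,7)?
3 (matching: (1,6), (2,4), (5,7); upper bound floor(n/2) = floor(7/2) = 3)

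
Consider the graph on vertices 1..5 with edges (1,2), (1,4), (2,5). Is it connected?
No, it has 2 components: {1, 2, 4, 5}, {3}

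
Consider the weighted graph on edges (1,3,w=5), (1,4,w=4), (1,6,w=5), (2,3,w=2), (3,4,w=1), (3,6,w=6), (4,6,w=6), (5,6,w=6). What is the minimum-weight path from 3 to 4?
1 (path: 3 -> 4; weights 1 = 1)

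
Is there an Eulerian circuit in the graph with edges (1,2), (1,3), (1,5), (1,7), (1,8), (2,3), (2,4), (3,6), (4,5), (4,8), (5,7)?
No (6 vertices have odd degree: {1, 2, 3, 4, 5, 6}; Eulerian circuit requires 0)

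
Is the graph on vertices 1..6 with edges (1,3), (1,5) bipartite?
Yes. Partition: {1, 2, 4, 6}, {3, 5}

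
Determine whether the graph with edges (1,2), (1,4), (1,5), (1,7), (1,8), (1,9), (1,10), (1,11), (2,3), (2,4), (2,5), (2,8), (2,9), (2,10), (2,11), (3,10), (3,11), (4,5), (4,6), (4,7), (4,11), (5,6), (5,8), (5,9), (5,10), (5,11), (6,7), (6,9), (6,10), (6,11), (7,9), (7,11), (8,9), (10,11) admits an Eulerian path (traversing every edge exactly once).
Yes (the graph is connected and exactly 2 vertices have odd degree: {3, 7}; any Eulerian path must start and end at those)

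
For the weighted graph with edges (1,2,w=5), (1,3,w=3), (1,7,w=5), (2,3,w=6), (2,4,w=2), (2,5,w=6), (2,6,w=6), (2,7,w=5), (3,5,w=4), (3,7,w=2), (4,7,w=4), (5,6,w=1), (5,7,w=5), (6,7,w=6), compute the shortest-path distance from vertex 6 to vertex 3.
5 (path: 6 -> 5 -> 3; weights 1 + 4 = 5)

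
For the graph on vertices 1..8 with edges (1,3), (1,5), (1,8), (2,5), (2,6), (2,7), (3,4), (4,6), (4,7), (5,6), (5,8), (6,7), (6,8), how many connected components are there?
1 (components: {1, 2, 3, 4, 5, 6, 7, 8})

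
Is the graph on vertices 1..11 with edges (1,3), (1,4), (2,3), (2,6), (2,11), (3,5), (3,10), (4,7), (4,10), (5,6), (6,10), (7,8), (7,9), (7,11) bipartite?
Yes. Partition: {1, 2, 5, 7, 10}, {3, 4, 6, 8, 9, 11}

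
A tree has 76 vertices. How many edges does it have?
75 (A tree on V vertices has V - 1 edges, so 76 - 1 = 75)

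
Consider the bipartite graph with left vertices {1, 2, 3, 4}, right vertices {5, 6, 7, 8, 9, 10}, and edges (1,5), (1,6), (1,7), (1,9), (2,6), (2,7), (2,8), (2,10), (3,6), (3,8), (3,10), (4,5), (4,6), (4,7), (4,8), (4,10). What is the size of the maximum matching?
4 (matching: (1,9), (2,10), (3,8), (4,7); upper bound min(|L|,|R|) = min(4,6) = 4)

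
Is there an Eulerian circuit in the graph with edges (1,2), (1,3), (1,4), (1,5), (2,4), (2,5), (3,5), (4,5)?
No (2 vertices have odd degree: {2, 4}; Eulerian circuit requires 0)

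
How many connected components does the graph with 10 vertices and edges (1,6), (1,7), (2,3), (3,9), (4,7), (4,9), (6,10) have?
3 (components: {1, 2, 3, 4, 6, 7, 9, 10}, {5}, {8})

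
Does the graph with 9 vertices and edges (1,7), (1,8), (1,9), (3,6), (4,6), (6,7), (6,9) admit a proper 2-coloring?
Yes. Partition: {1, 2, 5, 6}, {3, 4, 7, 8, 9}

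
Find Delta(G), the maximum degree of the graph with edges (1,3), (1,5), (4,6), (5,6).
2 (attained at vertices 1, 5, 6)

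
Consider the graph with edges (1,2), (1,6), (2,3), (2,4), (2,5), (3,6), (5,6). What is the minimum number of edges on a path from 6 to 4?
3 (path: 6 -> 3 -> 2 -> 4, 3 edges)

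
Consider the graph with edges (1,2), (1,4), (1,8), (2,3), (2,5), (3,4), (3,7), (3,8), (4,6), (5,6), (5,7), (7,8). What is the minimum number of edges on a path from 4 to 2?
2 (path: 4 -> 1 -> 2, 2 edges)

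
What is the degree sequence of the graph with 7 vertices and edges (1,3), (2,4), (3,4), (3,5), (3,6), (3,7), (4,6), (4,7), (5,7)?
[5, 4, 3, 2, 2, 1, 1] (degrees: deg(1)=1, deg(2)=1, deg(3)=5, deg(4)=4, deg(5)=2, deg(6)=2, deg(7)=3)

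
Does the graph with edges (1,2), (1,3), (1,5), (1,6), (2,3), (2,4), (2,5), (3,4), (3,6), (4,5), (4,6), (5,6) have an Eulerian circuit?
Yes (the graph is connected and all 6 vertices have even degree)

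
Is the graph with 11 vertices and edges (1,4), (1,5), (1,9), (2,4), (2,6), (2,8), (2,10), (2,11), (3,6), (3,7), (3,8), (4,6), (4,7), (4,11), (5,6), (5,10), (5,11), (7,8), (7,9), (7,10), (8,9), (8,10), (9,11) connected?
Yes (BFS from 1 visits [1, 4, 5, 9, 2, 6, 7, 11, 10, 8, 3] — all 11 vertices reached)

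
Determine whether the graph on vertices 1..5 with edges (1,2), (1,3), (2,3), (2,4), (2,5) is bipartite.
No (odd cycle of length 3: 2 -> 1 -> 3 -> 2)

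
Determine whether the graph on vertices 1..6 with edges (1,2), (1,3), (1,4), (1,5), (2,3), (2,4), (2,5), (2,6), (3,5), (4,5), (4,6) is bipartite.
No (odd cycle of length 3: 5 -> 1 -> 2 -> 5)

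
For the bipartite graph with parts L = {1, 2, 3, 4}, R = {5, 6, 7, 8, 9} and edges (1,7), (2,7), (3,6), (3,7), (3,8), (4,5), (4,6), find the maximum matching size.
3 (matching: (1,7), (3,8), (4,6); upper bound min(|L|,|R|) = min(4,5) = 4)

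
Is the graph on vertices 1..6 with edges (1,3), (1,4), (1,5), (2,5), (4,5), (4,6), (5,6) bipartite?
No (odd cycle of length 3: 4 -> 1 -> 5 -> 4)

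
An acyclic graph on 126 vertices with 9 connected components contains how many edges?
117 (Each of the 9 component trees on V_i vertices has V_i - 1 edges; summing gives V - C = 126 - 9 = 117)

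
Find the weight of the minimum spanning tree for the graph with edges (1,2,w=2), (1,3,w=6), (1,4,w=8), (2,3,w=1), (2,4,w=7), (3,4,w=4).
7 (MST edges: (1,2,w=2), (2,3,w=1), (3,4,w=4); sum of weights 2 + 1 + 4 = 7)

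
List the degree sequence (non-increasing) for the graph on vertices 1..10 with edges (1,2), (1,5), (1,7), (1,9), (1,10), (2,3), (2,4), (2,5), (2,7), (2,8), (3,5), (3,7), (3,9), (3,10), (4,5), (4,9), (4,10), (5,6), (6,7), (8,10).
[6, 5, 5, 5, 4, 4, 4, 3, 2, 2] (degrees: deg(1)=5, deg(2)=6, deg(3)=5, deg(4)=4, deg(5)=5, deg(6)=2, deg(7)=4, deg(8)=2, deg(9)=3, deg(10)=4)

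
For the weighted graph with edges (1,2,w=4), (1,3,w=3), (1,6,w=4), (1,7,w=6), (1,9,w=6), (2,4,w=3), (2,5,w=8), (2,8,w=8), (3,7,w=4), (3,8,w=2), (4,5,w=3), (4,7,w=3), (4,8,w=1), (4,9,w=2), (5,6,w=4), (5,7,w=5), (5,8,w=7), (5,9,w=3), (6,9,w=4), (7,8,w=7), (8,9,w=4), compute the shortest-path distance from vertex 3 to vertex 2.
6 (path: 3 -> 8 -> 4 -> 2; weights 2 + 1 + 3 = 6)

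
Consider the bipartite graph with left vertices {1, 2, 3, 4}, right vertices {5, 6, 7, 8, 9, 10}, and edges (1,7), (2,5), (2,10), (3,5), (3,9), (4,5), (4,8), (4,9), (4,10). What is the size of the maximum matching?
4 (matching: (1,7), (2,10), (3,9), (4,8); upper bound min(|L|,|R|) = min(4,6) = 4)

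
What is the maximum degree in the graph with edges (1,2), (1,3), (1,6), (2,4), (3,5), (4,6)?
3 (attained at vertex 1)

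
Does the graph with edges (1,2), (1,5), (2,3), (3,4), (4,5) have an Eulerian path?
Yes — and in fact it has an Eulerian circuit (the graph is connected and all 5 vertices have even degree)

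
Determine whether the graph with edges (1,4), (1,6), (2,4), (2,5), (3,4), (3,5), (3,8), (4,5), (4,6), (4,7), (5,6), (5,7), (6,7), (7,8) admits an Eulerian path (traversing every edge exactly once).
Yes (the graph is connected and exactly 2 vertices have odd degree: {3, 5}; any Eulerian path must start and end at those)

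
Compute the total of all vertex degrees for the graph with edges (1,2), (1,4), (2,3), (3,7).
8 (handshake: sum of degrees = 2|E| = 2 x 4 = 8)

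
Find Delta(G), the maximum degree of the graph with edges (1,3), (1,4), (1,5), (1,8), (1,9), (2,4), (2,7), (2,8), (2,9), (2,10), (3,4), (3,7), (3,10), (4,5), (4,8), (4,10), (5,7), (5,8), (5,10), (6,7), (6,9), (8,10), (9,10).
6 (attained at vertices 4, 10)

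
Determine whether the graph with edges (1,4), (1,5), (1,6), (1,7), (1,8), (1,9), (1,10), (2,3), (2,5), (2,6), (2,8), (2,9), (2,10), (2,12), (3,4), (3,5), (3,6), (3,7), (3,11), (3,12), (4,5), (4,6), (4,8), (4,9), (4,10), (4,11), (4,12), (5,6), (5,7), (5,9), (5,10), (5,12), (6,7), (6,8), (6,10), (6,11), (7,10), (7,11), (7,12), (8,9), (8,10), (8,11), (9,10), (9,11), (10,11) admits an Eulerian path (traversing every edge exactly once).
No (12 vertices have odd degree: {1, 2, 3, 4, 5, 6, 7, 8, 9, 10, 11, 12}; Eulerian path requires 0 or 2)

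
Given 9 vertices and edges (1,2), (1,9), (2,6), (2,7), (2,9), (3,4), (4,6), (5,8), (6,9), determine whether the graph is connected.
No, it has 2 components: {1, 2, 3, 4, 6, 7, 9}, {5, 8}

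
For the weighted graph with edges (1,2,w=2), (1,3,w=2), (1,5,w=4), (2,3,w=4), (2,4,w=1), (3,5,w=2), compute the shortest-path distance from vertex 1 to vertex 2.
2 (path: 1 -> 2; weights 2 = 2)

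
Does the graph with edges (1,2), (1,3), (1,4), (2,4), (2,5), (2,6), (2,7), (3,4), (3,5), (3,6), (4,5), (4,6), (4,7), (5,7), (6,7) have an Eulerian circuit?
No (2 vertices have odd degree: {1, 2}; Eulerian circuit requires 0)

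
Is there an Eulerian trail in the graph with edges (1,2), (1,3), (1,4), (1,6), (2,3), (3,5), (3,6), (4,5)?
Yes — and in fact it has an Eulerian circuit (the graph is connected and all 6 vertices have even degree)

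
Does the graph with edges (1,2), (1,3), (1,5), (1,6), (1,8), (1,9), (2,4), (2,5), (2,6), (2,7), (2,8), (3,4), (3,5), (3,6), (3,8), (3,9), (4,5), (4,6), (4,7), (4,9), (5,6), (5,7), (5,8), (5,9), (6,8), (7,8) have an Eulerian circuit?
Yes (the graph is connected and all 9 vertices have even degree)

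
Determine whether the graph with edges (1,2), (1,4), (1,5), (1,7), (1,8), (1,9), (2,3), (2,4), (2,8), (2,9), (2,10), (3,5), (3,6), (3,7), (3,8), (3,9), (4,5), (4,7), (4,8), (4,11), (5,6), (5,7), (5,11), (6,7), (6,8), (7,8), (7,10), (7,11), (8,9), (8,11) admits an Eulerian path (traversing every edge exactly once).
Yes — and in fact it has an Eulerian circuit (the graph is connected and all 11 vertices have even degree)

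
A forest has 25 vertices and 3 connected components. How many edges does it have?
22 (Each of the 3 component trees on V_i vertices has V_i - 1 edges; summing gives V - C = 25 - 3 = 22)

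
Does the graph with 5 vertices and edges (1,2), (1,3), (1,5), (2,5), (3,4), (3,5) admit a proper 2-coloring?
No (odd cycle of length 3: 3 -> 1 -> 5 -> 3)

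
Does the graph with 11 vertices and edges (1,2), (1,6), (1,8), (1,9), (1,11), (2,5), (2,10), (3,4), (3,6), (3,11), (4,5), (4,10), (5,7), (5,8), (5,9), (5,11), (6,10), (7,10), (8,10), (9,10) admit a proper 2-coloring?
Yes. Partition: {1, 3, 5, 10}, {2, 4, 6, 7, 8, 9, 11}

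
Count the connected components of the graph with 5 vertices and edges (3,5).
4 (components: {1}, {2}, {3, 5}, {4})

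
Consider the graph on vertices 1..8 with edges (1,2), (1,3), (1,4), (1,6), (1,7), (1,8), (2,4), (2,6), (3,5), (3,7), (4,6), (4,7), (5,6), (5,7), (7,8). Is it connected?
Yes (BFS from 1 visits [1, 2, 3, 4, 6, 7, 8, 5] — all 8 vertices reached)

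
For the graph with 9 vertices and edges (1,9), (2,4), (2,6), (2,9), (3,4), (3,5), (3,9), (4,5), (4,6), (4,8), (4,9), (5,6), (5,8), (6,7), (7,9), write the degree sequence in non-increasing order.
[6, 5, 4, 4, 3, 3, 2, 2, 1] (degrees: deg(1)=1, deg(2)=3, deg(3)=3, deg(4)=6, deg(5)=4, deg(6)=4, deg(7)=2, deg(8)=2, deg(9)=5)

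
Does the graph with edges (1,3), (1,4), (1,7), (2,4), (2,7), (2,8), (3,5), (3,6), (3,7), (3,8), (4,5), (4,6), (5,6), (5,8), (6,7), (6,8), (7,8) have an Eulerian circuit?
No (6 vertices have odd degree: {1, 2, 3, 6, 7, 8}; Eulerian circuit requires 0)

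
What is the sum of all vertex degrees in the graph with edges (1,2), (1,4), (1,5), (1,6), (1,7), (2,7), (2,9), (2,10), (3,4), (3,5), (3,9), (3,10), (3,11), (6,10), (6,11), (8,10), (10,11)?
34 (handshake: sum of degrees = 2|E| = 2 x 17 = 34)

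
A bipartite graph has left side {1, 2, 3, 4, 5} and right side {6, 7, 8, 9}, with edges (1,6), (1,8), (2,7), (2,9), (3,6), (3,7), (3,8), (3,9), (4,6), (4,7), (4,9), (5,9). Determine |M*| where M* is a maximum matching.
4 (matching: (1,8), (2,9), (3,7), (4,6); upper bound min(|L|,|R|) = min(5,4) = 4)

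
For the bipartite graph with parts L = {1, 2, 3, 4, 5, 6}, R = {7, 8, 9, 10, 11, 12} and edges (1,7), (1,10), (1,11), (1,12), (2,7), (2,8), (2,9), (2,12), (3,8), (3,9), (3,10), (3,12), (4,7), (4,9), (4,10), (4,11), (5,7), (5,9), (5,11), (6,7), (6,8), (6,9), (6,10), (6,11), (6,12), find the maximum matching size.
6 (matching: (1,12), (2,9), (3,10), (4,11), (5,7), (6,8); upper bound min(|L|,|R|) = min(6,6) = 6)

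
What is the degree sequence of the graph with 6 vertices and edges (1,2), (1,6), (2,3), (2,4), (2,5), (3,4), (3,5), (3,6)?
[4, 4, 2, 2, 2, 2] (degrees: deg(1)=2, deg(2)=4, deg(3)=4, deg(4)=2, deg(5)=2, deg(6)=2)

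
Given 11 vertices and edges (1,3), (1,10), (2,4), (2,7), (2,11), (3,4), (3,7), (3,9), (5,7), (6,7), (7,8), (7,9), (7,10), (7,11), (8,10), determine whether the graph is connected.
Yes (BFS from 1 visits [1, 3, 10, 4, 7, 9, 8, 2, 5, 6, 11] — all 11 vertices reached)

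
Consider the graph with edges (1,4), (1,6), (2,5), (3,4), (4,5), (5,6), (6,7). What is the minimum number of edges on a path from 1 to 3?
2 (path: 1 -> 4 -> 3, 2 edges)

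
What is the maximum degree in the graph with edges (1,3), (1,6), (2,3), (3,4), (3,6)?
4 (attained at vertex 3)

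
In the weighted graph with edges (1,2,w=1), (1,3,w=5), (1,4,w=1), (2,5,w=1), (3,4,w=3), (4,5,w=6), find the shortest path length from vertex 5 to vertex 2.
1 (path: 5 -> 2; weights 1 = 1)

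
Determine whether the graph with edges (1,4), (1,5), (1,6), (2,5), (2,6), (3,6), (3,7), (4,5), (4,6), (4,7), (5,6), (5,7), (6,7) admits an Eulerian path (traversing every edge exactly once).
Yes (the graph is connected and exactly 2 vertices have odd degree: {1, 5}; any Eulerian path must start and end at those)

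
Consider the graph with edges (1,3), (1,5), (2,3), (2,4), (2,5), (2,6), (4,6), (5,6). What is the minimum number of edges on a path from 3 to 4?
2 (path: 3 -> 2 -> 4, 2 edges)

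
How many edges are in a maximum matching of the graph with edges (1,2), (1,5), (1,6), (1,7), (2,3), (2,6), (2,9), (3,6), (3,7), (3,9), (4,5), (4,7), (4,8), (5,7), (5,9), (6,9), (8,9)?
4 (matching: (1,6), (3,7), (4,8), (5,9); upper bound floor(n/2) = floor(9/2) = 4)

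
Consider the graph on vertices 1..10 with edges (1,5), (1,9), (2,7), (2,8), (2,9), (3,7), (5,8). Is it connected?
No, it has 4 components: {1, 2, 3, 5, 7, 8, 9}, {4}, {6}, {10}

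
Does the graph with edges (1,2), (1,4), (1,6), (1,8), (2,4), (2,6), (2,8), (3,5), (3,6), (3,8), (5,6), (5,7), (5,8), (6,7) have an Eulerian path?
Yes (the graph is connected and exactly 2 vertices have odd degree: {3, 6}; any Eulerian path must start and end at those)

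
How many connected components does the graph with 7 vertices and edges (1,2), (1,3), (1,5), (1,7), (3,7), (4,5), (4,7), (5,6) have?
1 (components: {1, 2, 3, 4, 5, 6, 7})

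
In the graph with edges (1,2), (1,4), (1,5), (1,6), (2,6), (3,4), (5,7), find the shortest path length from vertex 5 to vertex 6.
2 (path: 5 -> 1 -> 6, 2 edges)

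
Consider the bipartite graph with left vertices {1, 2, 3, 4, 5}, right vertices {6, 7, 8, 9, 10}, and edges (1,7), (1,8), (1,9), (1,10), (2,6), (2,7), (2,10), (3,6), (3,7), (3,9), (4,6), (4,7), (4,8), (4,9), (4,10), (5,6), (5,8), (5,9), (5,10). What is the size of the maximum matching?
5 (matching: (1,10), (2,7), (3,9), (4,8), (5,6); upper bound min(|L|,|R|) = min(5,5) = 5)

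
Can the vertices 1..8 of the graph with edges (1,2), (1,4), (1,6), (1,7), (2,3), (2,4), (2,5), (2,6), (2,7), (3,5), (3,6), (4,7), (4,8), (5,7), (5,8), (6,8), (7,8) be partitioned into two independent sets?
No (odd cycle of length 3: 2 -> 1 -> 4 -> 2)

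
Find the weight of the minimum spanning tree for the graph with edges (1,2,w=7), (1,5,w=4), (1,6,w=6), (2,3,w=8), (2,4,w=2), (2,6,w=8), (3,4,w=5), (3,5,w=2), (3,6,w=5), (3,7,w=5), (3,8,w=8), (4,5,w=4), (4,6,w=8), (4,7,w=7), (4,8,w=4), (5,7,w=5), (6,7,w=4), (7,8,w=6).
25 (MST edges: (1,5,w=4), (2,4,w=2), (3,5,w=2), (3,7,w=5), (4,5,w=4), (4,8,w=4), (6,7,w=4); sum of weights 4 + 2 + 2 + 5 + 4 + 4 + 4 = 25)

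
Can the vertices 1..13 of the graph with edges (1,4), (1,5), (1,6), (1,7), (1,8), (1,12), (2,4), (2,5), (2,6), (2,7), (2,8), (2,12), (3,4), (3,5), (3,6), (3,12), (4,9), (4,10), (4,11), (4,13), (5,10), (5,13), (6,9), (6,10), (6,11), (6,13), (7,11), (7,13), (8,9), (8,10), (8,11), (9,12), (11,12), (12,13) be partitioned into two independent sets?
Yes. Partition: {1, 2, 3, 9, 10, 11, 13}, {4, 5, 6, 7, 8, 12}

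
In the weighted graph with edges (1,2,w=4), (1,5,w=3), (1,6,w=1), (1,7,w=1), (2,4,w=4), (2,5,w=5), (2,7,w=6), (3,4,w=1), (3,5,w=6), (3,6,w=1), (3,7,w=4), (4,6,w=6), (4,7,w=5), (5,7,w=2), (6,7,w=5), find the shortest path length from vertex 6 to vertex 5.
4 (path: 6 -> 1 -> 5; weights 1 + 3 = 4)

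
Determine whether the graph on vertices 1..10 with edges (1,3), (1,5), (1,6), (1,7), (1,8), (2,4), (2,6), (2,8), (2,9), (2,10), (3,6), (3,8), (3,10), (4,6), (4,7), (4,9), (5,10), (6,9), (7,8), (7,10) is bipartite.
No (odd cycle of length 3: 7 -> 1 -> 8 -> 7)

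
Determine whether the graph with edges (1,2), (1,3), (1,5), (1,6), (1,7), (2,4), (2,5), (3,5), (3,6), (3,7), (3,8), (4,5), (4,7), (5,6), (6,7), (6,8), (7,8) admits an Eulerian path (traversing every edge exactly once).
No (8 vertices have odd degree: {1, 2, 3, 4, 5, 6, 7, 8}; Eulerian path requires 0 or 2)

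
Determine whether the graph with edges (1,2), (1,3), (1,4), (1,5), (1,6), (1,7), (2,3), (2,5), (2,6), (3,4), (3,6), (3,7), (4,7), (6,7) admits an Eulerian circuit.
No (2 vertices have odd degree: {3, 4}; Eulerian circuit requires 0)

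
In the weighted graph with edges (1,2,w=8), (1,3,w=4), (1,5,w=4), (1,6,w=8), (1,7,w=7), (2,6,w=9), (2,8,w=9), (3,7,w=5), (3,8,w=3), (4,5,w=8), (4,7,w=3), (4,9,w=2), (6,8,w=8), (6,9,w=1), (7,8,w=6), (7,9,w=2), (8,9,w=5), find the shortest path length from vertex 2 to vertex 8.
9 (path: 2 -> 8; weights 9 = 9)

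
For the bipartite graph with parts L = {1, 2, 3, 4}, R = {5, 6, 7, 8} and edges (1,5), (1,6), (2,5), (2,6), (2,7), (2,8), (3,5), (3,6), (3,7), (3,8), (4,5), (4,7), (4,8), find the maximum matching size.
4 (matching: (1,6), (2,8), (3,7), (4,5); upper bound min(|L|,|R|) = min(4,4) = 4)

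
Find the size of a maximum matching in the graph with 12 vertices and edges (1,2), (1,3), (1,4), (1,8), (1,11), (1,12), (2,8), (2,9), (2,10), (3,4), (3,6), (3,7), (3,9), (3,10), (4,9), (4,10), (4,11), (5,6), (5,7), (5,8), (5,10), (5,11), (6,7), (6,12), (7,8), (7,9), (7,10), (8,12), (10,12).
6 (matching: (1,8), (2,9), (3,6), (4,11), (5,7), (10,12); upper bound floor(n/2) = floor(12/2) = 6)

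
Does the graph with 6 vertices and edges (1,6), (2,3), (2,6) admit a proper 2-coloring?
Yes. Partition: {1, 2, 4, 5}, {3, 6}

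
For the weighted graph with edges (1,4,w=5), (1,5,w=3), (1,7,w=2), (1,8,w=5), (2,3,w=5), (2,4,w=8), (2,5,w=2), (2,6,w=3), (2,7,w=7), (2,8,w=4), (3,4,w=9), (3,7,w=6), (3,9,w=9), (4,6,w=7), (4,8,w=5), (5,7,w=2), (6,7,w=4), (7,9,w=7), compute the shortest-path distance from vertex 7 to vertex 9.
7 (path: 7 -> 9; weights 7 = 7)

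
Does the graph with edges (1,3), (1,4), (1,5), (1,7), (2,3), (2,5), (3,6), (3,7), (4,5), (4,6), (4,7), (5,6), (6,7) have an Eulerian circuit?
Yes (the graph is connected and all 7 vertices have even degree)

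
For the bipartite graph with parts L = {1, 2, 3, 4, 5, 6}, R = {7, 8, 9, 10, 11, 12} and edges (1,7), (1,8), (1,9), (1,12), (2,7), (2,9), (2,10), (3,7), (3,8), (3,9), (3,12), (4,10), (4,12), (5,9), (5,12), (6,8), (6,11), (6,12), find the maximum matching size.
6 (matching: (1,12), (2,7), (3,8), (4,10), (5,9), (6,11); upper bound min(|L|,|R|) = min(6,6) = 6)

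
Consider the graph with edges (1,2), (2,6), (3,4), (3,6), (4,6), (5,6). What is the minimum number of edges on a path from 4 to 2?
2 (path: 4 -> 6 -> 2, 2 edges)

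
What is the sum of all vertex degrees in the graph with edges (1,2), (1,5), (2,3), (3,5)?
8 (handshake: sum of degrees = 2|E| = 2 x 4 = 8)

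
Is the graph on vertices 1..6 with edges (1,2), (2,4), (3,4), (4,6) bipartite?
Yes. Partition: {1, 4, 5}, {2, 3, 6}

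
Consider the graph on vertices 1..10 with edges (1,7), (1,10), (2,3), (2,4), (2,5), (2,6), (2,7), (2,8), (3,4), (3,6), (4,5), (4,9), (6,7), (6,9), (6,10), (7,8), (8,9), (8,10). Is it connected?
Yes (BFS from 1 visits [1, 7, 10, 2, 6, 8, 3, 4, 5, 9] — all 10 vertices reached)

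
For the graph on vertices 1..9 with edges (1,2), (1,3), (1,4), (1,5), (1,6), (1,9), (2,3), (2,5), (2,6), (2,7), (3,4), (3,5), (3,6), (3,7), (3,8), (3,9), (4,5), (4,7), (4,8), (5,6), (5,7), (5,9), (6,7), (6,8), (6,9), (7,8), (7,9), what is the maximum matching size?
4 (matching: (1,5), (2,6), (3,8), (7,9); upper bound floor(n/2) = floor(9/2) = 4)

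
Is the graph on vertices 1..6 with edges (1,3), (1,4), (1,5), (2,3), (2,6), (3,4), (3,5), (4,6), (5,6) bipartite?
No (odd cycle of length 3: 5 -> 1 -> 3 -> 5)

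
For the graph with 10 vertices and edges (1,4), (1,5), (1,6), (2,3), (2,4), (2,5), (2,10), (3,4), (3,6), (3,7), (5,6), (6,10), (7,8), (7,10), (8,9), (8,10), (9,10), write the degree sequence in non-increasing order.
[5, 4, 4, 4, 3, 3, 3, 3, 3, 2] (degrees: deg(1)=3, deg(2)=4, deg(3)=4, deg(4)=3, deg(5)=3, deg(6)=4, deg(7)=3, deg(8)=3, deg(9)=2, deg(10)=5)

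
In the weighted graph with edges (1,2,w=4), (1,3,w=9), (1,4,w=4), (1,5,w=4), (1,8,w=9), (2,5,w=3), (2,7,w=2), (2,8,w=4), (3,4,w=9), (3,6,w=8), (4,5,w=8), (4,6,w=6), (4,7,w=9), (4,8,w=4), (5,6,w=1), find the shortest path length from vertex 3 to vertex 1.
9 (path: 3 -> 1; weights 9 = 9)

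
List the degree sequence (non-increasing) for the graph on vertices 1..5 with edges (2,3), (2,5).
[2, 1, 1, 0, 0] (degrees: deg(1)=0, deg(2)=2, deg(3)=1, deg(4)=0, deg(5)=1)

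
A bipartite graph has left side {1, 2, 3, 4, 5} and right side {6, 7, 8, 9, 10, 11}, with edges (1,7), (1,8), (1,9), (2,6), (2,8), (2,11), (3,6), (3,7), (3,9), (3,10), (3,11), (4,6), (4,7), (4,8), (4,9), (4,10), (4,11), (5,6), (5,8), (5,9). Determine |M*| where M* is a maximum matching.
5 (matching: (1,9), (2,11), (3,10), (4,7), (5,8); upper bound min(|L|,|R|) = min(5,6) = 5)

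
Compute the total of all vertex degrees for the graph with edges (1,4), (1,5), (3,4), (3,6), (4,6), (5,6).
12 (handshake: sum of degrees = 2|E| = 2 x 6 = 12)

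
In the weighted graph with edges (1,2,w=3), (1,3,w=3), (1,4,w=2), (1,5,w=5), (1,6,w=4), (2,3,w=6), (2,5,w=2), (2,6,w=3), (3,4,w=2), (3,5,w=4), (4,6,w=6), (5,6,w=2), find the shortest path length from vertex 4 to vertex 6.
6 (path: 4 -> 6; weights 6 = 6)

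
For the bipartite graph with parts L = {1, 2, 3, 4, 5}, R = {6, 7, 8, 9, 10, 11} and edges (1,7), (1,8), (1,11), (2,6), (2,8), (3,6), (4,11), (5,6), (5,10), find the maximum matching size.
5 (matching: (1,7), (2,8), (3,6), (4,11), (5,10); upper bound min(|L|,|R|) = min(5,6) = 5)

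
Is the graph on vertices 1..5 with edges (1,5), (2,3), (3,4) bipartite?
Yes. Partition: {1, 2, 4}, {3, 5}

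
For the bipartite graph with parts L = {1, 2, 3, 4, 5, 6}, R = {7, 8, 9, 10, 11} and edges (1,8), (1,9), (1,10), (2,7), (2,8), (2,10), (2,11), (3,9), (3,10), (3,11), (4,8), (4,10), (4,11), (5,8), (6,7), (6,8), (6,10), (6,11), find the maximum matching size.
5 (matching: (1,10), (2,11), (3,9), (4,8), (6,7); upper bound min(|L|,|R|) = min(6,5) = 5)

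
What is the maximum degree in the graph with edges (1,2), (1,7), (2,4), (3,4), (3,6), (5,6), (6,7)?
3 (attained at vertex 6)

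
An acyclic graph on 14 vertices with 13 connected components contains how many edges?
1 (Each of the 13 component trees on V_i vertices has V_i - 1 edges; summing gives V - C = 14 - 13 = 1)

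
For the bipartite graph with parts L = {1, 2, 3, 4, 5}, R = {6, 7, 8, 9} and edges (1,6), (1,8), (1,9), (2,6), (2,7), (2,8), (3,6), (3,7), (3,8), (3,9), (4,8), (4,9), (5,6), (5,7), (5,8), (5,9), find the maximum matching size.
4 (matching: (1,9), (2,8), (3,7), (5,6); upper bound min(|L|,|R|) = min(5,4) = 4)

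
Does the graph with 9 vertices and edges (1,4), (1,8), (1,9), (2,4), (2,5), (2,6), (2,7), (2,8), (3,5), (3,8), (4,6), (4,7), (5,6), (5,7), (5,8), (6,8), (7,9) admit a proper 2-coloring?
No (odd cycle of length 5: 5 -> 8 -> 1 -> 4 -> 7 -> 5)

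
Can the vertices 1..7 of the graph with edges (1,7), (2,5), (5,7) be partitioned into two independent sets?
Yes. Partition: {1, 3, 4, 5, 6}, {2, 7}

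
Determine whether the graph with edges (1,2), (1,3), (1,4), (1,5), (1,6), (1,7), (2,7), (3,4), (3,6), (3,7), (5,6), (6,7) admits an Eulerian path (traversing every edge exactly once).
Yes — and in fact it has an Eulerian circuit (the graph is connected and all 7 vertices have even degree)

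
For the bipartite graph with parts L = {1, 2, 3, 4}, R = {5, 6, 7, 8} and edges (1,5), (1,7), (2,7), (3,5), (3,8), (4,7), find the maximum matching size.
3 (matching: (1,5), (2,7), (3,8); upper bound min(|L|,|R|) = min(4,4) = 4)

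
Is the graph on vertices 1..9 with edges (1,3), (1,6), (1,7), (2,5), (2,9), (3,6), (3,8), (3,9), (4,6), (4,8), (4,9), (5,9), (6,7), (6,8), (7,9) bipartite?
No (odd cycle of length 3: 3 -> 1 -> 6 -> 3)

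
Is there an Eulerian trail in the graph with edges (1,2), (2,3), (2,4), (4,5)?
No (4 vertices have odd degree: {1, 2, 3, 5}; Eulerian path requires 0 or 2)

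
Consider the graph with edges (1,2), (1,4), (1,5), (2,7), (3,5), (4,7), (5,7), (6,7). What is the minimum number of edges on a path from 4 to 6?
2 (path: 4 -> 7 -> 6, 2 edges)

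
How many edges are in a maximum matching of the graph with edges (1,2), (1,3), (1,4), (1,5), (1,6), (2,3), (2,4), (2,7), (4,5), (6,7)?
3 (matching: (1,5), (2,4), (6,7); upper bound floor(n/2) = floor(7/2) = 3)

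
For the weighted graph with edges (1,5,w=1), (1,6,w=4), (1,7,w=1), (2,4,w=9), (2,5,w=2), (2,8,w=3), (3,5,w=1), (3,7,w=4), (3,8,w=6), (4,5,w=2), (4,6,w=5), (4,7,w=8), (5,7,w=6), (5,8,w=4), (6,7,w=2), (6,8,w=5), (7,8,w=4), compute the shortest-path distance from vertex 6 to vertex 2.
6 (path: 6 -> 7 -> 1 -> 5 -> 2; weights 2 + 1 + 1 + 2 = 6)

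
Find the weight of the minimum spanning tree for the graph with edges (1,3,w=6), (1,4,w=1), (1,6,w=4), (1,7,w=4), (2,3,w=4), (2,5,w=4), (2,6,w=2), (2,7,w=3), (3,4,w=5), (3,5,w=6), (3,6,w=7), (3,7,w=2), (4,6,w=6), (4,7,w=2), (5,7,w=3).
13 (MST edges: (1,4,w=1), (2,6,w=2), (2,7,w=3), (3,7,w=2), (4,7,w=2), (5,7,w=3); sum of weights 1 + 2 + 3 + 2 + 2 + 3 = 13)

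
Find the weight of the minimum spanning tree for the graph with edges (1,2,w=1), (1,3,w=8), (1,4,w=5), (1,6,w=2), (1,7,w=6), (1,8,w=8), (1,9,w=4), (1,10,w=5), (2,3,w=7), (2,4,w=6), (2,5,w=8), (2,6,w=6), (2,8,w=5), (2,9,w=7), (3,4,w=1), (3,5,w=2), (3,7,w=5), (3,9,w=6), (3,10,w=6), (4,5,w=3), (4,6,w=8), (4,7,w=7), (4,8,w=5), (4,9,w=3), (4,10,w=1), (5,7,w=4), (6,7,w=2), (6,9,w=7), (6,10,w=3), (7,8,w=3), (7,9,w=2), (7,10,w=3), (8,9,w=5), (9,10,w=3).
17 (MST edges: (1,2,w=1), (1,6,w=2), (3,4,w=1), (3,5,w=2), (4,9,w=3), (4,10,w=1), (6,7,w=2), (7,8,w=3), (7,9,w=2); sum of weights 1 + 2 + 1 + 2 + 3 + 1 + 2 + 3 + 2 = 17)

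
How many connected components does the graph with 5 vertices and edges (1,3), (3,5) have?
3 (components: {1, 3, 5}, {2}, {4})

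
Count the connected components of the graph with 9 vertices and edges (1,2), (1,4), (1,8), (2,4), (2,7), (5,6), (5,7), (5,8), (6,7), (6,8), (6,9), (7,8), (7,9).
2 (components: {1, 2, 4, 5, 6, 7, 8, 9}, {3})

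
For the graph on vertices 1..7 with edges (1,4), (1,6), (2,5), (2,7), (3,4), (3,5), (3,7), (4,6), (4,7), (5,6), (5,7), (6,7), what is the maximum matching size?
3 (matching: (1,4), (3,7), (5,6); upper bound floor(n/2) = floor(7/2) = 3)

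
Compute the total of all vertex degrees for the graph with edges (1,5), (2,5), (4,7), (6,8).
8 (handshake: sum of degrees = 2|E| = 2 x 4 = 8)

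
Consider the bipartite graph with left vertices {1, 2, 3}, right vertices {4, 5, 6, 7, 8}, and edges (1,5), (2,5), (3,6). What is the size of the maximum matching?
2 (matching: (1,5), (3,6); upper bound min(|L|,|R|) = min(3,5) = 3)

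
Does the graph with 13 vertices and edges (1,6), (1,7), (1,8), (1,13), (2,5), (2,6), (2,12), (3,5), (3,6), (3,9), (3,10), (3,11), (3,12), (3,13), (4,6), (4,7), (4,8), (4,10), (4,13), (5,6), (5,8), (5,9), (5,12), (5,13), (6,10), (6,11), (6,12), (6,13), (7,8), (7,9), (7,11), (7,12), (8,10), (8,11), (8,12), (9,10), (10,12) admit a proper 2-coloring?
No (odd cycle of length 3: 6 -> 1 -> 13 -> 6)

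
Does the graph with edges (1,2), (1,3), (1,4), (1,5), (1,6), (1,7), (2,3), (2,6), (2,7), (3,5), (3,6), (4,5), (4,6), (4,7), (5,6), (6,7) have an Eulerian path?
Yes — and in fact it has an Eulerian circuit (the graph is connected and all 7 vertices have even degree)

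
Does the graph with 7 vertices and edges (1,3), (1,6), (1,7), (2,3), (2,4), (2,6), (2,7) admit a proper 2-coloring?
Yes. Partition: {1, 2, 5}, {3, 4, 6, 7}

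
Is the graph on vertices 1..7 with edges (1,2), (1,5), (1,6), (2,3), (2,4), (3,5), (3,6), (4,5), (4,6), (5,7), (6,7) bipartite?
Yes. Partition: {1, 3, 4, 7}, {2, 5, 6}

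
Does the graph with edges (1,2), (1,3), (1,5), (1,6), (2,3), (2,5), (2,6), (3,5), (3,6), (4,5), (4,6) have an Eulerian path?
Yes — and in fact it has an Eulerian circuit (the graph is connected and all 6 vertices have even degree)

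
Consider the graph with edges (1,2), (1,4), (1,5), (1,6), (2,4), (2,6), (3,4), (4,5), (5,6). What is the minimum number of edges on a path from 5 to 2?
2 (path: 5 -> 1 -> 2, 2 edges)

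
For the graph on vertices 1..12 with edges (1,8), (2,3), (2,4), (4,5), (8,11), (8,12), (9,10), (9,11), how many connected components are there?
4 (components: {1, 8, 9, 10, 11, 12}, {2, 3, 4, 5}, {6}, {7})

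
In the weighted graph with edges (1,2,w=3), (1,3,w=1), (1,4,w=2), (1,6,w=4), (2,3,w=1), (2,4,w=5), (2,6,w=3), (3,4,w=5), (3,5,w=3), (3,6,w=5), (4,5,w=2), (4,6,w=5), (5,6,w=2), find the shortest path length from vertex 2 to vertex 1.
2 (path: 2 -> 3 -> 1; weights 1 + 1 = 2)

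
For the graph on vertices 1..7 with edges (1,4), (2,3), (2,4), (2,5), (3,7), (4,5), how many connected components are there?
2 (components: {1, 2, 3, 4, 5, 7}, {6})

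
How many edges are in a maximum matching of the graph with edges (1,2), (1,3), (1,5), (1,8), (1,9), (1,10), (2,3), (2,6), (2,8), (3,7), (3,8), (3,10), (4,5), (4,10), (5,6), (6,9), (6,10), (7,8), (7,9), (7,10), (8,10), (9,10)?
5 (matching: (1,3), (2,6), (4,5), (7,8), (9,10); upper bound floor(n/2) = floor(10/2) = 5)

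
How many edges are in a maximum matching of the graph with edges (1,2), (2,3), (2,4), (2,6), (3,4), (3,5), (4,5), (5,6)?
3 (matching: (1,2), (3,4), (5,6); upper bound floor(n/2) = floor(6/2) = 3)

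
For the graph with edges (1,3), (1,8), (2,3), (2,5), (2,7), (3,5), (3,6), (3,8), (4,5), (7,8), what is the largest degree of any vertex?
5 (attained at vertex 3)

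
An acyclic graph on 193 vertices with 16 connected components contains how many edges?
177 (Each of the 16 component trees on V_i vertices has V_i - 1 edges; summing gives V - C = 193 - 16 = 177)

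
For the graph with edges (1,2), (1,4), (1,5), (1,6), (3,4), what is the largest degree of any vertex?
4 (attained at vertex 1)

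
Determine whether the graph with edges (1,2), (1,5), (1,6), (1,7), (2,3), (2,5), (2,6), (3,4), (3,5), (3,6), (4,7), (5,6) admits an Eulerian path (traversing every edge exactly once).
Yes — and in fact it has an Eulerian circuit (the graph is connected and all 7 vertices have even degree)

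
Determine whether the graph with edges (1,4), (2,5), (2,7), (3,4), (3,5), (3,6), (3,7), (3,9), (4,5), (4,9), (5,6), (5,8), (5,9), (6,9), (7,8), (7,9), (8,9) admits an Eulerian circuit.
No (4 vertices have odd degree: {1, 3, 6, 8}; Eulerian circuit requires 0)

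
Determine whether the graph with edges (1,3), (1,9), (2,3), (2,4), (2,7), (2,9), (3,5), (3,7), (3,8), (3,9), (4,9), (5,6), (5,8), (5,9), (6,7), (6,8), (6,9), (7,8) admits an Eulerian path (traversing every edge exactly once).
Yes — and in fact it has an Eulerian circuit (the graph is connected and all 9 vertices have even degree)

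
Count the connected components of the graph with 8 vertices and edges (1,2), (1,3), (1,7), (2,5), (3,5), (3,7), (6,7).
3 (components: {1, 2, 3, 5, 6, 7}, {4}, {8})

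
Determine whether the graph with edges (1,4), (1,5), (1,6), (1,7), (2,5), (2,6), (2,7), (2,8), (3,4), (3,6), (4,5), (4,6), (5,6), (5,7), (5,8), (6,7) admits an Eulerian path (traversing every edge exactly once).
Yes — and in fact it has an Eulerian circuit (the graph is connected and all 8 vertices have even degree)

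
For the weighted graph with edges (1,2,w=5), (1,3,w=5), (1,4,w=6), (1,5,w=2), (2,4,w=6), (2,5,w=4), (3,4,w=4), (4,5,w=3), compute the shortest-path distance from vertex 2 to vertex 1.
5 (path: 2 -> 1; weights 5 = 5)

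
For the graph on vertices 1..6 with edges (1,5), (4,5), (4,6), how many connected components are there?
3 (components: {1, 4, 5, 6}, {2}, {3})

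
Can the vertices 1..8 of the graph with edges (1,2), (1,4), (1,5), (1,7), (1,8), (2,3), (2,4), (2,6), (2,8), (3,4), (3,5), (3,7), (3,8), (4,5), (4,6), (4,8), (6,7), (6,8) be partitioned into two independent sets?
No (odd cycle of length 3: 5 -> 1 -> 4 -> 5)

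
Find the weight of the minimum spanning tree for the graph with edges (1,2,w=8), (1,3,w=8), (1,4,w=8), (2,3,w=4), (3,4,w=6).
18 (MST edges: (1,4,w=8), (2,3,w=4), (3,4,w=6); sum of weights 8 + 4 + 6 = 18)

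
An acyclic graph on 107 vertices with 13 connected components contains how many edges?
94 (Each of the 13 component trees on V_i vertices has V_i - 1 edges; summing gives V - C = 107 - 13 = 94)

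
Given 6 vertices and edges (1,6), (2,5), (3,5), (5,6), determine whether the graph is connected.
No, it has 2 components: {1, 2, 3, 5, 6}, {4}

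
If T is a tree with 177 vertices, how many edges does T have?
176 (A tree on V vertices has V - 1 edges, so 177 - 1 = 176)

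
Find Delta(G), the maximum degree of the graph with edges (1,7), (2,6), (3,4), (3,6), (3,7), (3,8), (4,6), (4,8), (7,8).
4 (attained at vertex 3)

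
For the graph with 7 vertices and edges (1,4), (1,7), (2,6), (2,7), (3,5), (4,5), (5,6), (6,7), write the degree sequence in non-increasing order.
[3, 3, 3, 2, 2, 2, 1] (degrees: deg(1)=2, deg(2)=2, deg(3)=1, deg(4)=2, deg(5)=3, deg(6)=3, deg(7)=3)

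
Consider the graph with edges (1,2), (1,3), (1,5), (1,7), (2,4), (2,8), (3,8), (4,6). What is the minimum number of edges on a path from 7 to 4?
3 (path: 7 -> 1 -> 2 -> 4, 3 edges)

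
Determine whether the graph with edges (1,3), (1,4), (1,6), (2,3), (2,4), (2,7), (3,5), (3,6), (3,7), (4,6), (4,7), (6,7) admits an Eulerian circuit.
No (4 vertices have odd degree: {1, 2, 3, 5}; Eulerian circuit requires 0)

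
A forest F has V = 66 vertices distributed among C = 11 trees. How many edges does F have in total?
55 (Each of the 11 component trees on V_i vertices has V_i - 1 edges; summing gives V - C = 66 - 11 = 55)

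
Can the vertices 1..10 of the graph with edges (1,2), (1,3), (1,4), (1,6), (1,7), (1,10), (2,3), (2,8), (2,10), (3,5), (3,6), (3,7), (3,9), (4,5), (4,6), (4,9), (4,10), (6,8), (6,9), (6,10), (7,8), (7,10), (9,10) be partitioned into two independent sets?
No (odd cycle of length 3: 6 -> 1 -> 4 -> 6)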